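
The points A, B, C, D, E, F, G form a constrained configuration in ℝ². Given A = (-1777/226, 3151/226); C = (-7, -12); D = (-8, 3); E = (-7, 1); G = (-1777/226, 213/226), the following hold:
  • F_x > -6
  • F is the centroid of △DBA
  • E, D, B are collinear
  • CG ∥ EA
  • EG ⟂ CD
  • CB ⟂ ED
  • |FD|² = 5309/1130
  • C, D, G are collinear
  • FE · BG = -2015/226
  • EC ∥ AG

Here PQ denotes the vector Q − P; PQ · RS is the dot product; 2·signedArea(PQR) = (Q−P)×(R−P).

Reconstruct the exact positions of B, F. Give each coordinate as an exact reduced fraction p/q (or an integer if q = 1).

B = (-9/5, -47/5)
F = (-6653/1130, 2841/1130)

1. B_x = -9/5  [E, D, B are collinear ∩ CB ⟂ ED]
2. B_y = -47/5  [E, D, B are collinear ∩ CB ⟂ ED]
   → B = (-9/5, -47/5)
3. F_x = -6653/1130  [F is the centroid of △DBA]
4. F_y = 2841/1130  [F is the centroid of △DBA]
   → F = (-6653/1130, 2841/1130)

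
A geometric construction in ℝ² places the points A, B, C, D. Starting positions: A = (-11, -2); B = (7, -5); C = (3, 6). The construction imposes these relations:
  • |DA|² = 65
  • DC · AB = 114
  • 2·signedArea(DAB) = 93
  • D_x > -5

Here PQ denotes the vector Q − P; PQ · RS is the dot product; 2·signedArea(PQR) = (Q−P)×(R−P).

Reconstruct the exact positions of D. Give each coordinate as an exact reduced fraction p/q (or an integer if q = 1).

1. D_x = -4  [2·signedArea(DAB) = 93 ∩ DC · AB = 114]
2. D_y = 2  [2·signedArea(DAB) = 93 ∩ DC · AB = 114]
   → D = (-4, 2)

D = (-4, 2)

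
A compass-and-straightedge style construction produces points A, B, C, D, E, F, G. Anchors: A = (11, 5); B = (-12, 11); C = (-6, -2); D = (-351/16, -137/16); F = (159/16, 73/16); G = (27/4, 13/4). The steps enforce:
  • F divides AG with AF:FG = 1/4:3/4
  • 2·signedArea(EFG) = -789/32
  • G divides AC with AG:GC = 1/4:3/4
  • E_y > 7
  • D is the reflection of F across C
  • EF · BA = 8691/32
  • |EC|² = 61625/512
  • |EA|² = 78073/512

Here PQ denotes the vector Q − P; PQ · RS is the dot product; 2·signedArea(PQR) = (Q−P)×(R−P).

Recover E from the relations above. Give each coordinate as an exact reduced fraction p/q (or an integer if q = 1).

1. E_x = -33/32  [EF · BA = 8691/32 ∩ 2·signedArea(EFG) = -789/32]
2. E_y = 249/32  [EF · BA = 8691/32 ∩ 2·signedArea(EFG) = -789/32]
   → E = (-33/32, 249/32)

E = (-33/32, 249/32)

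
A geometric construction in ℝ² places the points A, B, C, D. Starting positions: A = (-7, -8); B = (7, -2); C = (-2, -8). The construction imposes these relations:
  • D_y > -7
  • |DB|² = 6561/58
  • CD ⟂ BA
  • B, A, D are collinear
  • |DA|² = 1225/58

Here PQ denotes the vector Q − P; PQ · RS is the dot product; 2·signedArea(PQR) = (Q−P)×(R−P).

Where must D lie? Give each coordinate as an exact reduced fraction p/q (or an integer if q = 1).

D = (-161/58, -359/58)

1. D_x = -161/58  [B, A, D are collinear ∩ CD ⟂ BA]
2. D_y = -359/58  [B, A, D are collinear ∩ CD ⟂ BA]
   → D = (-161/58, -359/58)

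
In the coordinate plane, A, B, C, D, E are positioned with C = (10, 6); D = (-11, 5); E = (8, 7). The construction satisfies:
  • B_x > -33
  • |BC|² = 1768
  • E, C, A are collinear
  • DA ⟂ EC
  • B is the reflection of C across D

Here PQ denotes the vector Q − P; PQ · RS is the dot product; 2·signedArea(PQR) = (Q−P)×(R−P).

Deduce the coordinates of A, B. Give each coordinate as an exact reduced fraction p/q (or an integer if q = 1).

1. A_x = -32/5  [E, C, A are collinear ∩ DA ⟂ EC]
2. A_y = 71/5  [E, C, A are collinear ∩ DA ⟂ EC]
   → A = (-32/5, 71/5)
3. B_x = -32  [B is the reflection of C across D]
4. B_y = 4  [B is the reflection of C across D]
   → B = (-32, 4)

A = (-32/5, 71/5)
B = (-32, 4)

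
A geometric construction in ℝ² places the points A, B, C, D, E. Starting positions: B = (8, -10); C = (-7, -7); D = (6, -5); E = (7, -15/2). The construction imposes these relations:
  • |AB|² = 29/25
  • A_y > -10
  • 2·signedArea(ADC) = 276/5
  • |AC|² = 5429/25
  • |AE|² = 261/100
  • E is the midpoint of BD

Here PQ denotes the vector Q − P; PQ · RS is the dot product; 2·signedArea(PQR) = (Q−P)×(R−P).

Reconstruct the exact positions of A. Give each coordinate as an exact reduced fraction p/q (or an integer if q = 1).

1. A_x = 38/5  [line 2·x + -13·y + -661/5 = 0 ∩ |AC|² = 5429/25]
2. A_y = -9  [line 2·x + -13·y + -661/5 = 0 ∩ |AC|² = 5429/25]
   → A = (38/5, -9)

A = (38/5, -9)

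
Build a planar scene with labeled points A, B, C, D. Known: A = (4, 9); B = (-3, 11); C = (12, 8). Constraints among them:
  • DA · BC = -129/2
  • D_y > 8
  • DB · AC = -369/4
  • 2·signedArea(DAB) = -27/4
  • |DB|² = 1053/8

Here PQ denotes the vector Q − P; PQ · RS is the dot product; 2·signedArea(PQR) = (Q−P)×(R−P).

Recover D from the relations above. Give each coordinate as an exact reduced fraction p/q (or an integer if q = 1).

1. D_x = 33/4  [DB · AC = -369/4 ∩ DA · BC = -129/2]
2. D_y = 35/4  [DB · AC = -369/4 ∩ DA · BC = -129/2]
   → D = (33/4, 35/4)

D = (33/4, 35/4)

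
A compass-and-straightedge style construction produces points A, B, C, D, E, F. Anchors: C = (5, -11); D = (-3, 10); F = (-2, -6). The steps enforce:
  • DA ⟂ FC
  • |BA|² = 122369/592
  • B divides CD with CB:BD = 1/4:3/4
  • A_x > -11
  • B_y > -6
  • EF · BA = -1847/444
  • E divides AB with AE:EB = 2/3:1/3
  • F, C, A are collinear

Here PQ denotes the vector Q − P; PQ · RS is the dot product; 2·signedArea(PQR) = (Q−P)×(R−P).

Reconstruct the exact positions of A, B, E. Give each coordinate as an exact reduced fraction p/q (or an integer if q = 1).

1. A_x = -757/74  [F, C, A are collinear ∩ DA ⟂ FC]
2. A_y = -9/74  [F, C, A are collinear ∩ DA ⟂ FC]
   → A = (-757/74, -9/74)
3. B_x = 3  [B divides CD with CB:BD = 1/4:3/4]
4. B_y = -23/4  [B divides CD with CB:BD = 1/4:3/4]
   → B = (3, -23/4)
5. E_x = -313/222  [E divides AB with AE:EB = 2/3:1/3]
6. E_y = -430/111  [E divides AB with AE:EB = 2/3:1/3]
   → E = (-313/222, -430/111)

A = (-757/74, -9/74)
B = (3, -23/4)
E = (-313/222, -430/111)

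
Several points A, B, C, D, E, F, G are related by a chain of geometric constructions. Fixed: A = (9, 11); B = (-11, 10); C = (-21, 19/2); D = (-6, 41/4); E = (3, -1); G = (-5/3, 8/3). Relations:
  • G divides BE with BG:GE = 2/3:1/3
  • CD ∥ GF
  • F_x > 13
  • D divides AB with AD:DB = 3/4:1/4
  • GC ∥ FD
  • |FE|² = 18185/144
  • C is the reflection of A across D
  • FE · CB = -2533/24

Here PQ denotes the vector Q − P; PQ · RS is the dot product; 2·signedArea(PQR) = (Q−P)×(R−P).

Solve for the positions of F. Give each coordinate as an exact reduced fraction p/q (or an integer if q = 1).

F = (40/3, 41/12)

1. F_x = 40/3  [GC ∥ FD ∩ CD ∥ GF]
2. F_y = 41/12  [GC ∥ FD ∩ CD ∥ GF]
   → F = (40/3, 41/12)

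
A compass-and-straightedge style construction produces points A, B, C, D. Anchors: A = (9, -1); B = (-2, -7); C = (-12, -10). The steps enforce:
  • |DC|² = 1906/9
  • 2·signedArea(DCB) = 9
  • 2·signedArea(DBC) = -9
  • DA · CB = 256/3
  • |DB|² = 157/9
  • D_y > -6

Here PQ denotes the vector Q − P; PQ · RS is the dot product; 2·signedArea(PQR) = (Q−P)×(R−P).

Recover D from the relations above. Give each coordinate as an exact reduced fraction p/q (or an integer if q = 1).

1. D_x = 5/3  [2·signedArea(DBC) = -9 ∩ DA · CB = 256/3]
2. D_y = -5  [2·signedArea(DBC) = -9 ∩ DA · CB = 256/3]
   → D = (5/3, -5)

D = (5/3, -5)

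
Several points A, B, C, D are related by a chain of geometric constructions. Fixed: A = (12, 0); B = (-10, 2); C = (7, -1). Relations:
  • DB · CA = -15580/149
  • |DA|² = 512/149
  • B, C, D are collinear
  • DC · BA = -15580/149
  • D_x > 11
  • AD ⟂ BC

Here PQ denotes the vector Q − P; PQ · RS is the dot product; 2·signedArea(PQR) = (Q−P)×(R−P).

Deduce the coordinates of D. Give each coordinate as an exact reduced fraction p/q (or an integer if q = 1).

D = (1740/149, -272/149)

1. D_x = 1740/149  [B, C, D are collinear ∩ AD ⟂ BC]
2. D_y = -272/149  [B, C, D are collinear ∩ AD ⟂ BC]
   → D = (1740/149, -272/149)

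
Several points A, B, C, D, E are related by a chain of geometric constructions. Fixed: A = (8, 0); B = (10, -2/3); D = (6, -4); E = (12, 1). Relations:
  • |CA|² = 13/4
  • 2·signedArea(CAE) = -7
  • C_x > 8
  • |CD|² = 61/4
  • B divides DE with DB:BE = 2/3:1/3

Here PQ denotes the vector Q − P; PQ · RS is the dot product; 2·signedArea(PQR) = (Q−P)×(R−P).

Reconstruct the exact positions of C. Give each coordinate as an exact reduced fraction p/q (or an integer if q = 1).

C = (9, -3/2)

1. C_x = 9  [line -1·x + 4·y + 15 = 0 ∩ |CA|² = 13/4]
2. C_y = -3/2  [line -1·x + 4·y + 15 = 0 ∩ |CA|² = 13/4]
   → C = (9, -3/2)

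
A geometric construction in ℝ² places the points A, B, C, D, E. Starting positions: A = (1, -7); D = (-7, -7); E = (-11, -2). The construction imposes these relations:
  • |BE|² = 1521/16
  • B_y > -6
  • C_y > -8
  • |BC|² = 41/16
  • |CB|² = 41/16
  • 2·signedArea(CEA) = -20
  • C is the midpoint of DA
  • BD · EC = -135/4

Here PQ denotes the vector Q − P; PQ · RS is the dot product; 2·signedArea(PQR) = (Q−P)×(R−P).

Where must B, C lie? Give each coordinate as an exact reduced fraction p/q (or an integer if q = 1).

B = (-2, -23/4)
C = (-3, -7)

1. C_x = -3  [C is the midpoint of DA]
2. C_y = -7  [C is the midpoint of DA]
   → C = (-3, -7)
3. B_x = -2  [line -8·x + 5·y + 51/4 = 0 ∩ |BC|² = 41/16]
4. B_y = -23/4  [line -8·x + 5·y + 51/4 = 0 ∩ |BC|² = 41/16]
   → B = (-2, -23/4)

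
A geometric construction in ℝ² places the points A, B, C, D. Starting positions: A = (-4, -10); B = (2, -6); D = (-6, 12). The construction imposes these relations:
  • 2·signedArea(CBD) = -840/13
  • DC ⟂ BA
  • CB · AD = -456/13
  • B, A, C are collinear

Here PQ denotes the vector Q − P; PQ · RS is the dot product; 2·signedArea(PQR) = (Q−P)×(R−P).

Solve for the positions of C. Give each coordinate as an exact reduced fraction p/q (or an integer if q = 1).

1. C_x = 62/13  [B, A, C are collinear ∩ DC ⟂ BA]
2. C_y = -54/13  [B, A, C are collinear ∩ DC ⟂ BA]
   → C = (62/13, -54/13)

C = (62/13, -54/13)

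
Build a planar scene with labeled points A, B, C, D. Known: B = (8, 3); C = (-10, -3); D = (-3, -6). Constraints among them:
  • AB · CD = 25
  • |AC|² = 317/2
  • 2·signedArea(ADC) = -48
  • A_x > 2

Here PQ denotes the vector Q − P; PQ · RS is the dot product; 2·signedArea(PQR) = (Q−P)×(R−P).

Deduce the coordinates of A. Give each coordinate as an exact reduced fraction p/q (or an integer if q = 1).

1. A_x = 5/2  [AB · CD = 25 ∩ 2·signedArea(ADC) = -48]
2. A_y = -3/2  [AB · CD = 25 ∩ 2·signedArea(ADC) = -48]
   → A = (5/2, -3/2)

A = (5/2, -3/2)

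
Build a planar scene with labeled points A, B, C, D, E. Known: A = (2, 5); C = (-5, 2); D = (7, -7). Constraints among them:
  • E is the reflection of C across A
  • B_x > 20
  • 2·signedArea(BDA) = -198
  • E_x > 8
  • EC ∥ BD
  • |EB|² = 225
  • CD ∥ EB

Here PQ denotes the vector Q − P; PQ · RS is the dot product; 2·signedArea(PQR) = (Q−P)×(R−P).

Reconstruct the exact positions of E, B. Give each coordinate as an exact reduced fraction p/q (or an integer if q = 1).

1. E_x = 9  [E is the reflection of C across A]
2. E_y = 8  [E is the reflection of C across A]
   → E = (9, 8)
3. B_x = 21  [EC ∥ BD ∩ CD ∥ EB]
4. B_y = -1  [EC ∥ BD ∩ CD ∥ EB]
   → B = (21, -1)

B = (21, -1)
E = (9, 8)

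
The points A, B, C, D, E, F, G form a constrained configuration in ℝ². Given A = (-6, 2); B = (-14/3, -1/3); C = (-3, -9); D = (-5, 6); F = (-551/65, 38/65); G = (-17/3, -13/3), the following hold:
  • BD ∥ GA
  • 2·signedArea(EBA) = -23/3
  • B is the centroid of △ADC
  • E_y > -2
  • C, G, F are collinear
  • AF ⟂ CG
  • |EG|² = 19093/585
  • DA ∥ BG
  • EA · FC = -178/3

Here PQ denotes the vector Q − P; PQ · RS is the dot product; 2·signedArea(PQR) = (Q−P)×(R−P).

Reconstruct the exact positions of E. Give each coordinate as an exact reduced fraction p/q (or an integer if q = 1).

1. E_x = -167/195  [2·signedArea(EBA) = -23/3 ∩ EA · FC = -178/3]
2. E_y = -244/195  [2·signedArea(EBA) = -23/3 ∩ EA · FC = -178/3]
   → E = (-167/195, -244/195)

E = (-167/195, -244/195)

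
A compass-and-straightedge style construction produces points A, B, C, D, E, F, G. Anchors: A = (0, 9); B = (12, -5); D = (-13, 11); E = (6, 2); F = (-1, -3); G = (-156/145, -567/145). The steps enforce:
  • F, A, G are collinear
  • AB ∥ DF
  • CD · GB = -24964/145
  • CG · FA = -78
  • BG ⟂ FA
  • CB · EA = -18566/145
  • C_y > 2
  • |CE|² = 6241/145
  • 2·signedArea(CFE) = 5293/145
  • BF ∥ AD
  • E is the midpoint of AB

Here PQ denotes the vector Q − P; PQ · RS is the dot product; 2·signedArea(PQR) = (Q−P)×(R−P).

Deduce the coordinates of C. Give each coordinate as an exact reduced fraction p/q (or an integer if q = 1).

C = (-78/145, 369/145)

1. C_x = -78/145  [CB · EA = -18566/145 ∩ CG · FA = -78]
2. C_y = 369/145  [CB · EA = -18566/145 ∩ CG · FA = -78]
   → C = (-78/145, 369/145)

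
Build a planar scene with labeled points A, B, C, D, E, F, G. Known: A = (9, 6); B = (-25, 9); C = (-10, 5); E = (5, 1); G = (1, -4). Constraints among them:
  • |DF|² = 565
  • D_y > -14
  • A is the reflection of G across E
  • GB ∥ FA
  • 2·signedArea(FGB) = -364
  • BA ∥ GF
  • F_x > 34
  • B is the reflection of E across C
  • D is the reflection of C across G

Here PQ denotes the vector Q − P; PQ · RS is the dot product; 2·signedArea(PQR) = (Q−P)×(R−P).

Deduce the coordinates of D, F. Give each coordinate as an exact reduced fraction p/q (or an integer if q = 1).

D = (12, -13)
F = (35, -7)

1. D_x = 12  [D is the reflection of C across G]
2. D_y = -13  [D is the reflection of C across G]
   → D = (12, -13)
3. F_x = 35  [GB ∥ FA ∩ BA ∥ GF]
4. F_y = -7  [GB ∥ FA ∩ BA ∥ GF]
   → F = (35, -7)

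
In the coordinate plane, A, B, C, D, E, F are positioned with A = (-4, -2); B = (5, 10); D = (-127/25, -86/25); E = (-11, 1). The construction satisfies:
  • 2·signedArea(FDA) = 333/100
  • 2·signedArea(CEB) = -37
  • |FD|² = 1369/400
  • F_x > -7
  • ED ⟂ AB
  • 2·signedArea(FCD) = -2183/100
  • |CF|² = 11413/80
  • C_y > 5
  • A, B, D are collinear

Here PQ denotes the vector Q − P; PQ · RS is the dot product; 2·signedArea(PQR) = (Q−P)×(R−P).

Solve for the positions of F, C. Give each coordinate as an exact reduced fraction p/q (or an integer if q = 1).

1. F_x = -164/25  [line -36/25·x + 27/25·y + -693/100 = 0 ∩ |FD|² = 1369/400]
2. F_y = -233/100  [line -36/25·x + 27/25·y + -693/100 = 0 ∩ |FD|² = 1369/400]
   → F = (-164/25, -233/100)
3. C_x = 2  [2·signedArea(CEB) = -37 ∩ 2·signedArea(FCD) = -2183/100]
4. C_y = 6  [2·signedArea(CEB) = -37 ∩ 2·signedArea(FCD) = -2183/100]
   → C = (2, 6)

C = (2, 6)
F = (-164/25, -233/100)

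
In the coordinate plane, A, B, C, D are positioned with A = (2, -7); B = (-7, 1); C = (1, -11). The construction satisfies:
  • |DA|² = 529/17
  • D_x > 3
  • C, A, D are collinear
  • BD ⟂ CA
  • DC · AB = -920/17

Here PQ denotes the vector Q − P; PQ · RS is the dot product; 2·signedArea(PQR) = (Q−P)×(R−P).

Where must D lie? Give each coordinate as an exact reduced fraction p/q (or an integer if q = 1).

D = (57/17, -27/17)

1. D_x = 57/17  [C, A, D are collinear ∩ BD ⟂ CA]
2. D_y = -27/17  [C, A, D are collinear ∩ BD ⟂ CA]
   → D = (57/17, -27/17)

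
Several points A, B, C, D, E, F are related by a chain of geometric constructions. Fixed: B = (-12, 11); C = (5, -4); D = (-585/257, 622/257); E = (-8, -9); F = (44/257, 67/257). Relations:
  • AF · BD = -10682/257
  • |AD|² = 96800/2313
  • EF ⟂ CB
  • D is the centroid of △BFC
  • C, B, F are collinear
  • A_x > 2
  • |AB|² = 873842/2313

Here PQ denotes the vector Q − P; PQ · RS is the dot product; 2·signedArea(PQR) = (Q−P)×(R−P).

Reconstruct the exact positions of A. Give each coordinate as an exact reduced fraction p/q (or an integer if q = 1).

1. A_x = 1985/771  [line -2499/257·x + 2205/257·y + 10535/257 = 0 ∩ |AD|² = 96800/2313]
2. A_y = -478/257  [line -2499/257·x + 2205/257·y + 10535/257 = 0 ∩ |AD|² = 96800/2313]
   → A = (1985/771, -478/257)

A = (1985/771, -478/257)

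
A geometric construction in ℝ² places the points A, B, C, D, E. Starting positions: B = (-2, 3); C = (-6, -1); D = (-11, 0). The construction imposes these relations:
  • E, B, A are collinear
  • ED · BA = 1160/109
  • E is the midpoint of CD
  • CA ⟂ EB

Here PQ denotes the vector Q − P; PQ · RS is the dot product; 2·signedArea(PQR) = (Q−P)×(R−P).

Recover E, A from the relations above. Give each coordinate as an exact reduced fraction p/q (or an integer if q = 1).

1. E_x = -17/2  [E is the midpoint of CD]
2. E_y = -1/2  [E is the midpoint of CD]
   → E = (-17/2, -1/2)
3. A_x = -738/109  [E, B, A are collinear ∩ CA ⟂ EB]
4. A_y = 47/109  [E, B, A are collinear ∩ CA ⟂ EB]
   → A = (-738/109, 47/109)

A = (-738/109, 47/109)
E = (-17/2, -1/2)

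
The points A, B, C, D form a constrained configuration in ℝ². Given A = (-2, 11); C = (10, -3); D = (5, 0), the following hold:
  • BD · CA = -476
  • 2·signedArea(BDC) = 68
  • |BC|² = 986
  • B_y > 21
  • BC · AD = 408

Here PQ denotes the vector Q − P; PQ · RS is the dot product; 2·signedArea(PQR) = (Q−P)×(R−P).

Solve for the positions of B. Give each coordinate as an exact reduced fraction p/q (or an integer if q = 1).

1. B_x = -9  [2·signedArea(BDC) = 68 ∩ BD · CA = -476]
2. B_y = 22  [2·signedArea(BDC) = 68 ∩ BD · CA = -476]
   → B = (-9, 22)

B = (-9, 22)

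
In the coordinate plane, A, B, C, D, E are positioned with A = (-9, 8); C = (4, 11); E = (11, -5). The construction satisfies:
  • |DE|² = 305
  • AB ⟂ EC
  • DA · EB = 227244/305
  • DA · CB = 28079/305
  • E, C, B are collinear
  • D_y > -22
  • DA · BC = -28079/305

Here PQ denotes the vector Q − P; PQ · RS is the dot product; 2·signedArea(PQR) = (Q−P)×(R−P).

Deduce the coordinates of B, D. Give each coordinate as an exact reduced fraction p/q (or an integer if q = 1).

B = (919/305, 4043/305)
D = (18, -21)

1. B_x = 919/305  [E, C, B are collinear ∩ AB ⟂ EC]
2. B_y = 4043/305  [E, C, B are collinear ∩ AB ⟂ EC]
   → B = (919/305, 4043/305)
3. D_x = 18  [line 2436/305·x + -5568/305·y + -160776/305 = 0 ∩ |DE|² = 305]
4. D_y = -21  [line 2436/305·x + -5568/305·y + -160776/305 = 0 ∩ |DE|² = 305]
   → D = (18, -21)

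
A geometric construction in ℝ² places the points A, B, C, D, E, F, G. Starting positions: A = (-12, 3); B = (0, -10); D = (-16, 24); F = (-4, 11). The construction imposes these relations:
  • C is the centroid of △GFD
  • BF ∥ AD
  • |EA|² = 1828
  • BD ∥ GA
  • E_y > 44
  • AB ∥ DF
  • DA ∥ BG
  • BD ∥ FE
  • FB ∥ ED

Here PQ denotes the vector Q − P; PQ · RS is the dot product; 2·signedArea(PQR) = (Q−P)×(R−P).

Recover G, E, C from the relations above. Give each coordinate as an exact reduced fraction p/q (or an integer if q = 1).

1. G_x = 4  [BD ∥ GA ∩ DA ∥ BG]
2. G_y = -31  [BD ∥ GA ∩ DA ∥ BG]
   → G = (4, -31)
3. E_x = -20  [FB ∥ ED ∩ BD ∥ FE]
4. E_y = 45  [FB ∥ ED ∩ BD ∥ FE]
   → E = (-20, 45)
5. C_x = -16/3  [C is the centroid of △GFD]
6. C_y = 4/3  [C is the centroid of △GFD]
   → C = (-16/3, 4/3)

C = (-16/3, 4/3)
E = (-20, 45)
G = (4, -31)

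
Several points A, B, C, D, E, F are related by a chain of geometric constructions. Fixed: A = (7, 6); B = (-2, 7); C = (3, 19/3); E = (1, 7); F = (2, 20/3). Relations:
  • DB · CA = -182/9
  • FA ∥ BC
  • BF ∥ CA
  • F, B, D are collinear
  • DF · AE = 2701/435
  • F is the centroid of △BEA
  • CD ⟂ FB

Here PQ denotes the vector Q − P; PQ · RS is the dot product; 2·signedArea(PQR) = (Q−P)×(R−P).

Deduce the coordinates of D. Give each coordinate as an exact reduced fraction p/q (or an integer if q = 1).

1. D_x = 438/145  [F, B, D are collinear ∩ CD ⟂ FB]
2. D_y = 2863/435  [F, B, D are collinear ∩ CD ⟂ FB]
   → D = (438/145, 2863/435)

D = (438/145, 2863/435)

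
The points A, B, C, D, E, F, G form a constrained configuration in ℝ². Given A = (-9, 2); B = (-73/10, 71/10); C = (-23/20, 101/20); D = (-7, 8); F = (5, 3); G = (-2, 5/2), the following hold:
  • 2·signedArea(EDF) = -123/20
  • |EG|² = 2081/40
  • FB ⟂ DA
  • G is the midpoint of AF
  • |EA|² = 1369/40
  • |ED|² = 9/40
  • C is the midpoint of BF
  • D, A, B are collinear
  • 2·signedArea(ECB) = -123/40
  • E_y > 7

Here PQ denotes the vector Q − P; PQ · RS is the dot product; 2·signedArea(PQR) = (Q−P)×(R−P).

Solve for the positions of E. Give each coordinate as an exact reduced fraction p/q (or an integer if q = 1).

E = (-143/20, 151/20)

1. E_x = -143/20  [2·signedArea(EDF) = -123/20 ∩ 2·signedArea(ECB) = -123/40]
2. E_y = 151/20  [2·signedArea(EDF) = -123/20 ∩ 2·signedArea(ECB) = -123/40]
   → E = (-143/20, 151/20)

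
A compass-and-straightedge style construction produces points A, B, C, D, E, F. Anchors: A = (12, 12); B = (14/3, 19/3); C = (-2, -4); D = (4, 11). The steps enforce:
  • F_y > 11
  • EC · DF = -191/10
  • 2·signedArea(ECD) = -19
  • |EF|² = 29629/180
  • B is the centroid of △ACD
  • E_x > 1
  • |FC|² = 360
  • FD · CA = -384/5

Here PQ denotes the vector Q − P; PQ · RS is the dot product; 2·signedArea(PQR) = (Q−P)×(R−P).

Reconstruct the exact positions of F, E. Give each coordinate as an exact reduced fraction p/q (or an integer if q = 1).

E = (4/3, 7/6)
F = (44/5, 58/5)

1. F_x = 44/5  [line -14·x + -16·y + 1544/5 = 0 ∩ |FC|² = 360]
2. F_y = 58/5  [line -14·x + -16·y + 1544/5 = 0 ∩ |FC|² = 360]
   → F = (44/5, 58/5)
3. E_x = 4/3  [EC · DF = -191/10 ∩ 2·signedArea(ECD) = -19]
4. E_y = 7/6  [EC · DF = -191/10 ∩ 2·signedArea(ECD) = -19]
   → E = (4/3, 7/6)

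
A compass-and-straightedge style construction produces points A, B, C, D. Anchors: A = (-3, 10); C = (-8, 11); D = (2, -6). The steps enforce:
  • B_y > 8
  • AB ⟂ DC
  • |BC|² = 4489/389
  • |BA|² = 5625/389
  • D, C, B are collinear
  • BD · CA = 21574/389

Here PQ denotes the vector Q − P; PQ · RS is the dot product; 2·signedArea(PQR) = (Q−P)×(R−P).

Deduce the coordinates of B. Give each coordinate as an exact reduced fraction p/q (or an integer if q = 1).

B = (-2442/389, 3140/389)

1. B_x = -2442/389  [D, C, B are collinear ∩ AB ⟂ DC]
2. B_y = 3140/389  [D, C, B are collinear ∩ AB ⟂ DC]
   → B = (-2442/389, 3140/389)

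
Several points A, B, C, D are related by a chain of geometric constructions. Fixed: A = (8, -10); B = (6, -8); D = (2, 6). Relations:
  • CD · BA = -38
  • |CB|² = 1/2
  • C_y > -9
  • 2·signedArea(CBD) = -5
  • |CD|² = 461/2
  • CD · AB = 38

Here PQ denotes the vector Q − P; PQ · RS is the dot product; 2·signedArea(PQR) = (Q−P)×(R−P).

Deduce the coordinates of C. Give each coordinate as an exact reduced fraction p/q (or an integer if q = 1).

C = (13/2, -17/2)

1. C_x = 13/2  [CD · BA = -38 ∩ 2·signedArea(CBD) = -5]
2. C_y = -17/2  [CD · BA = -38 ∩ 2·signedArea(CBD) = -5]
   → C = (13/2, -17/2)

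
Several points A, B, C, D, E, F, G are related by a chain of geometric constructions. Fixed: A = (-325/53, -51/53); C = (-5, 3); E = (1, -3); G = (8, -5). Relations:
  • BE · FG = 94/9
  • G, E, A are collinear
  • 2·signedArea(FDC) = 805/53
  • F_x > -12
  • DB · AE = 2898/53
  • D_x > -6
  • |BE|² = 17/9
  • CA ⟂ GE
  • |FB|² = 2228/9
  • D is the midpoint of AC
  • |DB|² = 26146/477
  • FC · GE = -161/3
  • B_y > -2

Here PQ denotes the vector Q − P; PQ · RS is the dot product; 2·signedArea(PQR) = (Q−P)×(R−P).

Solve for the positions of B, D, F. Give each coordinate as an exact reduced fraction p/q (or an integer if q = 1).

B = (4/3, -5/3)
D = (-295/53, 54/53)
F = (-34/3, 23/3)

1. D_x = -295/53  [D is the midpoint of AC]
2. D_y = 54/53  [D is the midpoint of AC]
   → D = (-295/53, 54/53)
3. B_x = 4/3  [line 378/53·x + -108/53·y + -684/53 = 0 ∩ |BE|² = 17/9]
4. B_y = -5/3  [line 378/53·x + -108/53·y + -684/53 = 0 ∩ |BE|² = 17/9]
   → B = (4/3, -5/3)
5. F_x = -34/3  [BE · FG = 94/9 ∩ 2·signedArea(FDC) = 805/53]
6. F_y = 23/3  [BE · FG = 94/9 ∩ 2·signedArea(FDC) = 805/53]
   → F = (-34/3, 23/3)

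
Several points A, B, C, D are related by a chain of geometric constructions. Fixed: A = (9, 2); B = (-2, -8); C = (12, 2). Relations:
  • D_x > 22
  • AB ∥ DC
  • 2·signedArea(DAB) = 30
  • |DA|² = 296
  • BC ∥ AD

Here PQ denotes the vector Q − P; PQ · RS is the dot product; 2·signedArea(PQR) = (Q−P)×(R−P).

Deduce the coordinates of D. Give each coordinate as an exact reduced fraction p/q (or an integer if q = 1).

D = (23, 12)

1. D_x = 23  [AB ∥ DC ∩ BC ∥ AD]
2. D_y = 12  [AB ∥ DC ∩ BC ∥ AD]
   → D = (23, 12)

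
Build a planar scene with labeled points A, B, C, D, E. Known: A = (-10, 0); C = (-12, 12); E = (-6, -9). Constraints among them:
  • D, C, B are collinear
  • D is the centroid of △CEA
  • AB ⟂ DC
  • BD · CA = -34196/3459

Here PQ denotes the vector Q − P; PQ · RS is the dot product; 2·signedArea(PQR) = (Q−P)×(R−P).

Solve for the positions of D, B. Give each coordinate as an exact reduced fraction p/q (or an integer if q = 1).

B = (-10540/1153, 240/1153)
D = (-28/3, 1)

1. D_x = -28/3  [D is the centroid of △CEA]
2. D_y = 1  [D is the centroid of △CEA]
   → D = (-28/3, 1)
3. B_x = -10540/1153  [D, C, B are collinear ∩ AB ⟂ DC]
4. B_y = 240/1153  [D, C, B are collinear ∩ AB ⟂ DC]
   → B = (-10540/1153, 240/1153)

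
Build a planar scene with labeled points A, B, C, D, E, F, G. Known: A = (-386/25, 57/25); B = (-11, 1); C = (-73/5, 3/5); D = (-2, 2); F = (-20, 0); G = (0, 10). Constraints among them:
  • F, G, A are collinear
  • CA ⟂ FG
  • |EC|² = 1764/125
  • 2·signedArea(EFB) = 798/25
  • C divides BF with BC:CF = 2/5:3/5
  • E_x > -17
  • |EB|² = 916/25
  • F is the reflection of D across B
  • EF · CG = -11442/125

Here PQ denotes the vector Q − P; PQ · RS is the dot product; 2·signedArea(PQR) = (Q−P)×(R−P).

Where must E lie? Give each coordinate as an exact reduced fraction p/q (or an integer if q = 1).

1. E_x = -407/25  [EF · CG = -11442/125 ∩ 2·signedArea(EFB) = 798/25]
2. E_y = 99/25  [EF · CG = -11442/125 ∩ 2·signedArea(EFB) = 798/25]
   → E = (-407/25, 99/25)

E = (-407/25, 99/25)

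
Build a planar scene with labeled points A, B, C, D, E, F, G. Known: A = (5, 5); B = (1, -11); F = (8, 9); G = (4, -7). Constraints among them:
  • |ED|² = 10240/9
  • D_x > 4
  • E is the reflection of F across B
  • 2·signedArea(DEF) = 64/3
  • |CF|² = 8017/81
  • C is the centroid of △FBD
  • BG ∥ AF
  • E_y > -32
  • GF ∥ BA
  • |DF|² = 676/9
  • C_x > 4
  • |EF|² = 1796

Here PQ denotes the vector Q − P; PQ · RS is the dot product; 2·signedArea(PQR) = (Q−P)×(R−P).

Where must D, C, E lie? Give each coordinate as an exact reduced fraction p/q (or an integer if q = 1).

1. E_x = -6  [E is the reflection of F across B]
2. E_y = -31  [E is the reflection of F across B]
   → E = (-6, -31)
3. D_x = 14/3  [line -40·x + 14·y + 518/3 = 0 ∩ |ED|² = 10240/9]
4. D_y = 1  [line -40·x + 14·y + 518/3 = 0 ∩ |ED|² = 10240/9]
   → D = (14/3, 1)
5. C_x = 41/9  [C is the centroid of △FBD]
6. C_y = -1/3  [C is the centroid of △FBD]
   → C = (41/9, -1/3)

C = (41/9, -1/3)
D = (14/3, 1)
E = (-6, -31)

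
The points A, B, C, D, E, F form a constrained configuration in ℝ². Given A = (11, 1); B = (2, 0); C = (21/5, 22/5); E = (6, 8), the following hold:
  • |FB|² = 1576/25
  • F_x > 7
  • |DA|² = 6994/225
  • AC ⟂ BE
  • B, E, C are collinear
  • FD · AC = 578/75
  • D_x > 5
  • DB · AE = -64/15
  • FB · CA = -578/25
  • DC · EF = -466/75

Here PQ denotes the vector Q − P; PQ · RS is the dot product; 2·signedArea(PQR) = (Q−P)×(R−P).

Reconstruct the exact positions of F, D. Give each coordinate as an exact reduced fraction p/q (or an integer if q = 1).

1. F_x = 8  [line -34/5·x + 17/5·y + 918/25 = 0 ∩ |FB|² = 1576/25]
2. F_y = 26/5  [line -34/5·x + 17/5·y + 918/25 = 0 ∩ |FB|² = 1576/25]
   → F = (8, 26/5)
3. D_x = 6  [DC · EF = -466/75 ∩ FD · AC = 578/75]
4. D_y = 52/15  [DC · EF = -466/75 ∩ FD · AC = 578/75]
   → D = (6, 52/15)

D = (6, 52/15)
F = (8, 26/5)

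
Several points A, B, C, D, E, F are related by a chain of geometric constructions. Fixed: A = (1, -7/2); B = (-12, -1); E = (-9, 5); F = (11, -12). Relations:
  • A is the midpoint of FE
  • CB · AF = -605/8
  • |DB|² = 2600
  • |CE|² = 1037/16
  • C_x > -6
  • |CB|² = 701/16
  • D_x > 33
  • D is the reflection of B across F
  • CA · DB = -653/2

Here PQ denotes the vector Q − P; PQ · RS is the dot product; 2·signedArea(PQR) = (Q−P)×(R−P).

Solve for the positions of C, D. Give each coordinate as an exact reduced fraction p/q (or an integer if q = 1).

C = (-11/2, -9/4)
D = (34, -23)

1. C_x = -11/2  [line -10·x + 17/2·y + -287/8 = 0 ∩ |CB|² = 701/16]
2. C_y = -9/4  [line -10·x + 17/2·y + -287/8 = 0 ∩ |CB|² = 701/16]
   → C = (-11/2, -9/4)
3. D_x = 34  [CA · DB = -653/2 ∩ D is the reflection of B across F]
4. D_y = -23  [CA · DB = -653/2 ∩ D is the reflection of B across F]
   → D = (34, -23)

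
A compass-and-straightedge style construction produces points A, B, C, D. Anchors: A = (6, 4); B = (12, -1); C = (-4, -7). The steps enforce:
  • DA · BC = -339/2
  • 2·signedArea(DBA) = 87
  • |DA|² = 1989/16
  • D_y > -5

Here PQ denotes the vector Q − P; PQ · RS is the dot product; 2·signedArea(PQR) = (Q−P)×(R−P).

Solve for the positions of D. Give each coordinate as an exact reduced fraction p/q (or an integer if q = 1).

D = (-3/2, -17/4)

1. D_x = -3/2  [2·signedArea(DBA) = 87 ∩ DA · BC = -339/2]
2. D_y = -17/4  [2·signedArea(DBA) = 87 ∩ DA · BC = -339/2]
   → D = (-3/2, -17/4)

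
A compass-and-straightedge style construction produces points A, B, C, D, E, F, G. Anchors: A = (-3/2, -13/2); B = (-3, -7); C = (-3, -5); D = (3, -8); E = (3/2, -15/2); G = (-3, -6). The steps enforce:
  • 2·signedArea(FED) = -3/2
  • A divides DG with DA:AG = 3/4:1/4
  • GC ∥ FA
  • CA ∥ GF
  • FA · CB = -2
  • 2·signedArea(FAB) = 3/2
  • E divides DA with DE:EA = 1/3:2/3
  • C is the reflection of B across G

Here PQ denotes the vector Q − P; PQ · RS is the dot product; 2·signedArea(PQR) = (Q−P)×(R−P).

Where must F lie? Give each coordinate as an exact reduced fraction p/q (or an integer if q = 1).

F = (-3/2, -15/2)

1. F_x = -3/2  [GC ∥ FA ∩ CA ∥ GF]
2. F_y = -15/2  [GC ∥ FA ∩ CA ∥ GF]
   → F = (-3/2, -15/2)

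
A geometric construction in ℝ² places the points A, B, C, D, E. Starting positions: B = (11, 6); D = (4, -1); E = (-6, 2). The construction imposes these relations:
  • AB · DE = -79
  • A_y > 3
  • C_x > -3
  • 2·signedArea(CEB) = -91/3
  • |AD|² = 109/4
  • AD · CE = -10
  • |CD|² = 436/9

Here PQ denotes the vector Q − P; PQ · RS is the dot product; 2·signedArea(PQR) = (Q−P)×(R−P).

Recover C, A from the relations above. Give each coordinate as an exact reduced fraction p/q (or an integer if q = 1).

1. A_x = 5/2  [line 10·x + -3·y + -13 = 0 ∩ |AD|² = 109/4]
2. A_y = 4  [line 10·x + -3·y + -13 = 0 ∩ |AD|² = 109/4]
   → A = (5/2, 4)
3. C_x = -8/3  [2·signedArea(CEB) = -91/3 ∩ AD · CE = -10]
4. C_y = 1  [2·signedArea(CEB) = -91/3 ∩ AD · CE = -10]
   → C = (-8/3, 1)

A = (5/2, 4)
C = (-8/3, 1)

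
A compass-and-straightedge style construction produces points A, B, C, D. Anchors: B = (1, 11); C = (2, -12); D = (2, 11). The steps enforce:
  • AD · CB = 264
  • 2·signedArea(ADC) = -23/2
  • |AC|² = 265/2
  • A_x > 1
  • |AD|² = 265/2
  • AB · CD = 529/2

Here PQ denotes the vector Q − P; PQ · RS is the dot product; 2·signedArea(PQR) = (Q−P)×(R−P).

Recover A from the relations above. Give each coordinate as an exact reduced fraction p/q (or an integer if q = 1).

A = (3/2, -1/2)

1. A_x = 3/2  [AB · CD = 529/2 ∩ 2·signedArea(ADC) = -23/2]
2. A_y = -1/2  [AB · CD = 529/2 ∩ 2·signedArea(ADC) = -23/2]
   → A = (3/2, -1/2)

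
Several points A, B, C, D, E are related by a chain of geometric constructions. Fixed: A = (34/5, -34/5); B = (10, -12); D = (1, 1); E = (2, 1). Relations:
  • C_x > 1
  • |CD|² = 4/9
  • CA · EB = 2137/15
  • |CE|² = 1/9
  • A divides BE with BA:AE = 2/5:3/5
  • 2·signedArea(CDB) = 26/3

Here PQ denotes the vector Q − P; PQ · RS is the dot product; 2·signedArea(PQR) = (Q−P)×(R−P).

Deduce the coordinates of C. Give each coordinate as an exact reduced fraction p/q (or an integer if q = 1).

C = (5/3, 1)

1. C_x = 5/3  [2·signedArea(CDB) = 26/3 ∩ CA · EB = 2137/15]
2. C_y = 1  [2·signedArea(CDB) = 26/3 ∩ CA · EB = 2137/15]
   → C = (5/3, 1)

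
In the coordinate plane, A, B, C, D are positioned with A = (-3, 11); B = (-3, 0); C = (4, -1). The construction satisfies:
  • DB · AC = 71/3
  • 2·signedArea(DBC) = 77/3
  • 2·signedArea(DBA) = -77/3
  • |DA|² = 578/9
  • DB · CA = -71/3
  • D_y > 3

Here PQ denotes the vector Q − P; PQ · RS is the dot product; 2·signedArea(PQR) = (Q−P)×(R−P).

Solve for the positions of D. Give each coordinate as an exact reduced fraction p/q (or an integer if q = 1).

1. D_x = -2/3  [DB · AC = 71/3 ∩ 2·signedArea(DBA) = -77/3]
2. D_y = 10/3  [DB · AC = 71/3 ∩ 2·signedArea(DBA) = -77/3]
   → D = (-2/3, 10/3)

D = (-2/3, 10/3)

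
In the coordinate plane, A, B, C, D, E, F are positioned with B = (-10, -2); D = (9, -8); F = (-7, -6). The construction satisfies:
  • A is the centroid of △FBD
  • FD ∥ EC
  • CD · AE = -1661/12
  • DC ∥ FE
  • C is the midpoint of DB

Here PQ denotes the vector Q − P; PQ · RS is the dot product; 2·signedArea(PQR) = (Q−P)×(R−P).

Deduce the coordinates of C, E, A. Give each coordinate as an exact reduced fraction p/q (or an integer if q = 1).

A = (-8/3, -16/3)
C = (-1/2, -5)
E = (-33/2, -3)

1. C_x = -1/2  [C is the midpoint of DB]
2. C_y = -5  [C is the midpoint of DB]
   → C = (-1/2, -5)
3. E_x = -33/2  [FD ∥ EC ∩ DC ∥ FE]
4. E_y = -3  [FD ∥ EC ∩ DC ∥ FE]
   → E = (-33/2, -3)
5. A_x = -8/3  [A is the centroid of △FBD]
6. A_y = -16/3  [A is the centroid of △FBD]
   → A = (-8/3, -16/3)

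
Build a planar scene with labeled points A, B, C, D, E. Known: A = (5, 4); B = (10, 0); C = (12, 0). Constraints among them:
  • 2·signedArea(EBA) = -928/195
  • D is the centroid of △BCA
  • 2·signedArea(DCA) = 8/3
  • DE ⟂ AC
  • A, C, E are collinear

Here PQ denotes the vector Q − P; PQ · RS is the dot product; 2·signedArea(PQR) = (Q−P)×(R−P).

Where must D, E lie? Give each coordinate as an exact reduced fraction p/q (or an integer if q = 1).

D = (9, 4/3)
E = (1787/195, 316/195)

1. D_x = 9  [D is the centroid of △BCA]
2. D_y = 4/3  [D is the centroid of △BCA]
   → D = (9, 4/3)
3. E_x = 1787/195  [A, C, E are collinear ∩ DE ⟂ AC]
4. E_y = 316/195  [A, C, E are collinear ∩ DE ⟂ AC]
   → E = (1787/195, 316/195)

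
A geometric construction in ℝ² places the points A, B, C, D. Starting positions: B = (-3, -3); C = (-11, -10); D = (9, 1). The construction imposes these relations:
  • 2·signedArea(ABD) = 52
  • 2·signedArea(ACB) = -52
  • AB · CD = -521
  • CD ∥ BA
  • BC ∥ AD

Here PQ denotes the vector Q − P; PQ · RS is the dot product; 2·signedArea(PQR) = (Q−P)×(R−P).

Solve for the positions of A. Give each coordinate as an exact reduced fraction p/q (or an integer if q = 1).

1. A_x = 17  [BC ∥ AD ∩ CD ∥ BA]
2. A_y = 8  [BC ∥ AD ∩ CD ∥ BA]
   → A = (17, 8)

A = (17, 8)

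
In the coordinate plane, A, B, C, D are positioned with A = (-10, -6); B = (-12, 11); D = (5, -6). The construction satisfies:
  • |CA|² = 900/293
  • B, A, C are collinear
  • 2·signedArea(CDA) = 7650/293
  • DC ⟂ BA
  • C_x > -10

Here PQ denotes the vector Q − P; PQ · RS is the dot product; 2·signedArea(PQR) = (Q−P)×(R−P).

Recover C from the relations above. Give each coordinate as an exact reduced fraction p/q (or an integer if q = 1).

1. C_x = -2870/293  [B, A, C are collinear ∩ DC ⟂ BA]
2. C_y = -2268/293  [B, A, C are collinear ∩ DC ⟂ BA]
   → C = (-2870/293, -2268/293)

C = (-2870/293, -2268/293)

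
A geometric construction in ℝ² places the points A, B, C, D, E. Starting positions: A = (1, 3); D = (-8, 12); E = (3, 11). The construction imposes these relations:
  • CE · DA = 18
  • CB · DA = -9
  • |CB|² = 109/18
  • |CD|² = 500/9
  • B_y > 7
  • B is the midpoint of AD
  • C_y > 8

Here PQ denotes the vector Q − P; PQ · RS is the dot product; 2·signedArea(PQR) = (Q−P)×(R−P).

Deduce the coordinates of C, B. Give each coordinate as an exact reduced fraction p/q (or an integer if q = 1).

B = (-7/2, 15/2)
C = (-4/3, 26/3)

1. C_x = -4/3  [line -9·x + 9·y + -90 = 0 ∩ |CD|² = 500/9]
2. C_y = 26/3  [line -9·x + 9·y + -90 = 0 ∩ |CD|² = 500/9]
   → C = (-4/3, 26/3)
3. B_x = -7/2  [CB · DA = -9 ∩ B is the midpoint of AD]
4. B_y = 15/2  [CB · DA = -9 ∩ B is the midpoint of AD]
   → B = (-7/2, 15/2)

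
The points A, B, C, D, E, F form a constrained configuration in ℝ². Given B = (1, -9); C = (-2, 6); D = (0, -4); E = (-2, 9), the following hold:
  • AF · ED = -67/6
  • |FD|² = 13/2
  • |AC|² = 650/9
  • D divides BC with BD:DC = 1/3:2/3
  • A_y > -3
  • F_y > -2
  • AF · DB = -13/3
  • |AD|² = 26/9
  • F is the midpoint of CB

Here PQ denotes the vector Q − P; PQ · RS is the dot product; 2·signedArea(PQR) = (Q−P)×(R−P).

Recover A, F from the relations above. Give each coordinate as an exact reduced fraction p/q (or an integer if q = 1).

1. F_x = -1/2  [F is the midpoint of CB]
2. F_y = -3/2  [F is the midpoint of CB]
   → F = (-1/2, -3/2)
3. A_x = -1/3  [AF · ED = -67/6 ∩ AF · DB = -13/3]
4. A_y = -7/3  [AF · ED = -67/6 ∩ AF · DB = -13/3]
   → A = (-1/3, -7/3)

A = (-1/3, -7/3)
F = (-1/2, -3/2)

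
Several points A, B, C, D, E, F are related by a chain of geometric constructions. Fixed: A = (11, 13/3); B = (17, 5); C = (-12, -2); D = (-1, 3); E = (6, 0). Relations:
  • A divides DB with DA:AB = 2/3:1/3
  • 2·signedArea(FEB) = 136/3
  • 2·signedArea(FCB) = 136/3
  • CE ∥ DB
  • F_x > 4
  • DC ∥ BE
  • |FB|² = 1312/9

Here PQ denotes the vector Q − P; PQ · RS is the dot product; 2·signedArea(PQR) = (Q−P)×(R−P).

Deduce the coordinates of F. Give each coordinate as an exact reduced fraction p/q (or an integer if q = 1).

F = (5, 11/3)

1. F_x = 5  [2·signedArea(FEB) = 136/3 ∩ 2·signedArea(FCB) = 136/3]
2. F_y = 11/3  [2·signedArea(FEB) = 136/3 ∩ 2·signedArea(FCB) = 136/3]
   → F = (5, 11/3)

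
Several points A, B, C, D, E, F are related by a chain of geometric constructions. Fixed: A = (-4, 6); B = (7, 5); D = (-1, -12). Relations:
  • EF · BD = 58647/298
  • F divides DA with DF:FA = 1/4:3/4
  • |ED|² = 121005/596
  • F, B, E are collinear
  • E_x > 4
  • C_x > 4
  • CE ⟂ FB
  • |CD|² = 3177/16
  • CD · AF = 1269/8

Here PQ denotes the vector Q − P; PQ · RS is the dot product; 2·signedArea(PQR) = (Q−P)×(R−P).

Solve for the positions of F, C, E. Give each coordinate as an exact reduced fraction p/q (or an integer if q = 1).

1. F_x = -7/4  [F divides DA with DF:FA = 1/4:3/4]
2. F_y = -15/2  [F divides DA with DF:FA = 1/4:3/4]
   → F = (-7/4, -15/2)
3. C_x = 5  [line -9/4·x + 27/2·y + 9/8 = 0 ∩ |CD|² = 3177/16]
4. C_y = 3/4  [line -9/4·x + 27/2·y + 9/8 = 0 ∩ |CD|² = 3177/16]
   → C = (5, 3/4)
5. E_x = 1295/298  [F, B, E are collinear ∩ CE ⟂ FB]
6. E_y = 180/149  [F, B, E are collinear ∩ CE ⟂ FB]
   → E = (1295/298, 180/149)

C = (5, 3/4)
E = (1295/298, 180/149)
F = (-7/4, -15/2)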